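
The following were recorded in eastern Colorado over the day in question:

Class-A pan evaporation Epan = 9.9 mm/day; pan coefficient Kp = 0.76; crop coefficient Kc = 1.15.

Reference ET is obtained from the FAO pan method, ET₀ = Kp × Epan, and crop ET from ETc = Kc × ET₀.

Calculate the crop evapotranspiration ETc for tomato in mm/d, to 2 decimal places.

ET₀ = 0.76 × 9.9 = 7.5240 mm/d
ETc = Kc × ET₀ = 1.15 × 7.5240 = 8.6526 mm/d

8.65 mm/d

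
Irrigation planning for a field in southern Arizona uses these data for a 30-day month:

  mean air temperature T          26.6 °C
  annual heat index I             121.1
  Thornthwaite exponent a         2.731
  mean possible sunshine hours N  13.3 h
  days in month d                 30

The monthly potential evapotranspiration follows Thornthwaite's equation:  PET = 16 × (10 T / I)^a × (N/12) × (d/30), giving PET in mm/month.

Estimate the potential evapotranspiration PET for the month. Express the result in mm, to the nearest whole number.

10T/I = 10 × 26.6 / 121.1 = 2.1965
(10T/I)^a = 2.1965^2.731 = 8.5757
Uncorrected PET = 16 × 8.5757 = 137.211 mm
Correction = (N/12)(d/30) = (13.3/12)(30/30) = 1.1083
PET = 137.211 × 1.1083 = 152.071 mm/month

152 mm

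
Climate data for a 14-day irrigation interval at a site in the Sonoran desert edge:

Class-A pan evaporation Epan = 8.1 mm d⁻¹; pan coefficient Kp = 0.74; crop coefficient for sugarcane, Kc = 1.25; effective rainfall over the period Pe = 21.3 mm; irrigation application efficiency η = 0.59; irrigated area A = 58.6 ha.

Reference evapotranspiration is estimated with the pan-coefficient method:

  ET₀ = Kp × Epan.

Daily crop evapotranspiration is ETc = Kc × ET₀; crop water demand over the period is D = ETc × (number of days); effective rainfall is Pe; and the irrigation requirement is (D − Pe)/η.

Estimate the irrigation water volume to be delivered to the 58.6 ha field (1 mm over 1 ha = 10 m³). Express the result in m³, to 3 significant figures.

ET₀ = 0.74 × 8.1 = 5.9940 mm/d
ETc = Kc × ET₀ = 1.25 × 5.9940 = 7.4925 mm/d
Crop demand D = ETc × 14 d = 7.4925 × 14 = 104.895 mm
D − Pe = 104.895 − 21.3 = 83.595 mm
Gross irrigation = 83.595 / 0.59 = 141.686 mm
Volume = 141.686 mm × 58.6 ha × 10 = 83028.0 m³

83000 m³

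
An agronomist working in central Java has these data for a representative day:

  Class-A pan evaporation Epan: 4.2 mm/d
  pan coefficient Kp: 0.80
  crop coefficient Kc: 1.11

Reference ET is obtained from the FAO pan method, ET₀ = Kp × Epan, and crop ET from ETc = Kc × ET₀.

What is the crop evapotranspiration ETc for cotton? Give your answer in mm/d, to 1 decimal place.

3.7 mm/d

ET₀ = 0.80 × 4.2 = 3.3600 mm/d
ETc = Kc × ET₀ = 1.11 × 3.3600 = 3.7296 mm/d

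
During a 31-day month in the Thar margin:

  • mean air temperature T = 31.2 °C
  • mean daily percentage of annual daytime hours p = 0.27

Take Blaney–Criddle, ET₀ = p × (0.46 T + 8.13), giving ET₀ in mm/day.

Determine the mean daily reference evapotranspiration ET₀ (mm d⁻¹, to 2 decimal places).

6.07 mm d⁻¹

ET₀ = 0.27 × (0.46 × 31.2 + 8.13) = 0.27 × 22.482 = 6.0701 mm/d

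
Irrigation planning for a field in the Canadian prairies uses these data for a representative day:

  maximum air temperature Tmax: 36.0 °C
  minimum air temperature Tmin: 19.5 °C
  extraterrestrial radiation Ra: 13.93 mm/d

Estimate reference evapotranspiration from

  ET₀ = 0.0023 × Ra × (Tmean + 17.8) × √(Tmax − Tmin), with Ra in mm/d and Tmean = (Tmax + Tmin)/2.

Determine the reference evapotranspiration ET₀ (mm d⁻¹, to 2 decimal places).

Tmean = (36.0 + 19.5)/2 = 27.75 °C
ET₀ = 0.0023 × 13.93 × (27.75 + 17.8) × √16.5 = 0.0023 × 13.93 × 45.55 × 4.0620 = 5.9280 mm/d

5.93 mm d⁻¹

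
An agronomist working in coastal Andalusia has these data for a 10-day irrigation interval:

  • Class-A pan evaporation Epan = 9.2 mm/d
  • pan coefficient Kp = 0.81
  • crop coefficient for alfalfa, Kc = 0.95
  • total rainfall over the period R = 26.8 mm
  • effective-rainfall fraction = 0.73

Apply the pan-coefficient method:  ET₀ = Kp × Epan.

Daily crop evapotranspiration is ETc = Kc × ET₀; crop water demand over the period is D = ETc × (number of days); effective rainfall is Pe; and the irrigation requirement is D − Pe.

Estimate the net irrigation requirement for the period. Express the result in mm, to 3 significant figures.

51.2 mm

ET₀ = 0.81 × 9.2 = 7.4520 mm/d
ETc = Kc × ET₀ = 0.95 × 7.4520 = 7.0794 mm/d
Crop demand D = ETc × 10 d = 7.0794 × 10 = 70.794 mm
Pe = 0.73 × 26.8 = 19.564 mm
D − Pe = 70.794 − 19.564 = 51.230 mm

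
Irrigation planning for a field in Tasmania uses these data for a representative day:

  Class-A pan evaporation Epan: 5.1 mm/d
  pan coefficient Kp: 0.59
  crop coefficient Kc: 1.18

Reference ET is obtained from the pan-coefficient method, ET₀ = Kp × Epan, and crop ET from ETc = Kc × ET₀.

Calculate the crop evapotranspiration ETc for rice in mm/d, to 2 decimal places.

ET₀ = 0.59 × 5.1 = 3.0090 mm/d
ETc = Kc × ET₀ = 1.18 × 3.0090 = 3.5506 mm/d

3.55 mm/d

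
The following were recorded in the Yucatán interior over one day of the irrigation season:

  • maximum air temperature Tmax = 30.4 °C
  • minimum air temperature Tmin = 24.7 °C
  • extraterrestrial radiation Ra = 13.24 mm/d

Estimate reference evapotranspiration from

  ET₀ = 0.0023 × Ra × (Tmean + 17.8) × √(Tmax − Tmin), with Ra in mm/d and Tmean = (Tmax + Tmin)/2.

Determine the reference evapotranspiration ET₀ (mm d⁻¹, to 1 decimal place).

3.3 mm d⁻¹

Tmean = (30.4 + 24.7)/2 = 27.55 °C
ET₀ = 0.0023 × 13.24 × (27.55 + 17.8) × √5.7 = 0.0023 × 13.24 × 45.35 × 2.3875 = 3.2971 mm/d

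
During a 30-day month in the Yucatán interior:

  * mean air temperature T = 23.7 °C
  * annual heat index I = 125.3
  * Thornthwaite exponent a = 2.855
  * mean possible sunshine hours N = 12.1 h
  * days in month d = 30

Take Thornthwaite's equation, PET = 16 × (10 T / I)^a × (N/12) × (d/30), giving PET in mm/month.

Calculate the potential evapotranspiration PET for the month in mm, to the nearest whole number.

100 mm

10T/I = 10 × 23.7 / 125.3 = 1.8915
(10T/I)^a = 1.8915^2.855 = 6.1700
Uncorrected PET = 16 × 6.1700 = 98.720 mm
Correction = (N/12)(d/30) = (12.1/12)(30/30) = 1.0083
PET = 98.720 × 1.0083 = 99.539 mm/month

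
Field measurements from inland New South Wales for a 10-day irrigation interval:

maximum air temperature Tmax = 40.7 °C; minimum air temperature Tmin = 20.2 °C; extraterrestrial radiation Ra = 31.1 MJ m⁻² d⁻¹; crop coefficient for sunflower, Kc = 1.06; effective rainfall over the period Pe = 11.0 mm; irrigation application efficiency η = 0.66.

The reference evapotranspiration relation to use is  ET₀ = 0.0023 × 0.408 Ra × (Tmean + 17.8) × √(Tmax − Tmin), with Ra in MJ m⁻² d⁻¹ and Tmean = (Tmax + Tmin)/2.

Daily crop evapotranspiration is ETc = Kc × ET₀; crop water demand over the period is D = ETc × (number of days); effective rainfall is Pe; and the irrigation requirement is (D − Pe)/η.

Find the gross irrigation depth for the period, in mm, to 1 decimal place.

Tmean = (40.7 + 20.2)/2 = 30.45 °C
0.408 Ra = 0.408 × 31.1 = 12.6888 mm/d equivalent
ET₀ = 0.0023 × 12.6888 × (30.45 + 17.8) × √20.5 = 0.0023 × 12.6888 × 48.25 × 4.5277 = 6.3756 mm/d
ETc = Kc × ET₀ = 1.06 × 6.3756 = 6.7581 mm/d
Crop demand D = ETc × 10 d = 6.7581 × 10 = 67.581 mm
D − Pe = 67.581 − 11.0 = 56.581 mm
Gross irrigation = 56.581 / 0.66 = 85.729 mm

85.7 mm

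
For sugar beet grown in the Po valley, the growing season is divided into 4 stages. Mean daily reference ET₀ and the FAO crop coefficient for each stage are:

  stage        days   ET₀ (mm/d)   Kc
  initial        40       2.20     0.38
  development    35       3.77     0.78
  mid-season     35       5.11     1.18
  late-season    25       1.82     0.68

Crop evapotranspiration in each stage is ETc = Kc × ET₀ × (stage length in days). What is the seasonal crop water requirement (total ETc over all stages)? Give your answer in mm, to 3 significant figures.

initial: 0.38 × 2.20 × 40 = 33.44 mm
development: 0.78 × 3.77 × 35 = 102.92 mm
mid-season: 1.18 × 5.11 × 35 = 211.04 mm
late-season: 0.68 × 1.82 × 25 = 30.94 mm
Seasonal total = 378.34 mm

378 mm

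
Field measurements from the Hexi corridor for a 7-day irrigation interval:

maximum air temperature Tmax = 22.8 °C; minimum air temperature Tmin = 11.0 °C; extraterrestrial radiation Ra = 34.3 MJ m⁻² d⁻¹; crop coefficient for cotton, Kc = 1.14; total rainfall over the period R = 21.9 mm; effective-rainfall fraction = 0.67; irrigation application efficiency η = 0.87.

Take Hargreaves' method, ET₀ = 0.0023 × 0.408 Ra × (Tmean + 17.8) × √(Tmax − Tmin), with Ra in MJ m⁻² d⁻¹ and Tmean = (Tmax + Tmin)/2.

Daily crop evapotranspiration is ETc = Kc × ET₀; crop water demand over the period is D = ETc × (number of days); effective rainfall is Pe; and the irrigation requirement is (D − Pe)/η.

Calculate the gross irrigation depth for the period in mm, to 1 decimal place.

Tmean = (22.8 + 11.0)/2 = 16.90 °C
0.408 Ra = 0.408 × 34.3 = 13.9944 mm/d equivalent
ET₀ = 0.0023 × 13.9944 × (16.90 + 17.8) × √11.8 = 0.0023 × 13.9944 × 34.70 × 3.4351 = 3.8366 mm/d
ETc = Kc × ET₀ = 1.14 × 3.8366 = 4.3737 mm/d
Crop demand D = ETc × 7 d = 4.3737 × 7 = 30.616 mm
Pe = 0.67 × 21.9 = 14.673 mm
D − Pe = 30.616 − 14.673 = 15.943 mm
Gross irrigation = 15.943 / 0.87 = 18.325 mm

18.3 mm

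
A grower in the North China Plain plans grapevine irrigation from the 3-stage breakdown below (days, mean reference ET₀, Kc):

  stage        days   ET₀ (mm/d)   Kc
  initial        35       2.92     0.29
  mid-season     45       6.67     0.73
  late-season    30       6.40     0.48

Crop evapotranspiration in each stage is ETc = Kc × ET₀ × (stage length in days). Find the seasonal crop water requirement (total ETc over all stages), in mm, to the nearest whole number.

initial: 0.29 × 2.92 × 35 = 29.64 mm
mid-season: 0.73 × 6.67 × 45 = 219.11 mm
late-season: 0.48 × 6.40 × 30 = 92.16 mm
Seasonal total = 340.91 mm

341 mm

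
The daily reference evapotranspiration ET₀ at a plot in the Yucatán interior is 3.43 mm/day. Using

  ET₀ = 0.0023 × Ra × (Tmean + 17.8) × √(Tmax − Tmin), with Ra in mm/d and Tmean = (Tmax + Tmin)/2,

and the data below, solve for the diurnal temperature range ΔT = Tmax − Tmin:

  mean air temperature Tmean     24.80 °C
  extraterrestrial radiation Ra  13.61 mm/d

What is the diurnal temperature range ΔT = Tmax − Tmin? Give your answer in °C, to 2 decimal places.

6.62 °C

√ΔT = ET₀ / [0.0023 × Ra × (Tmean+17.8)] = 3.43 / (0.0023 × 13.61 × 42.60) = 2.5722
ΔT = 2.5722² = 6.616 °C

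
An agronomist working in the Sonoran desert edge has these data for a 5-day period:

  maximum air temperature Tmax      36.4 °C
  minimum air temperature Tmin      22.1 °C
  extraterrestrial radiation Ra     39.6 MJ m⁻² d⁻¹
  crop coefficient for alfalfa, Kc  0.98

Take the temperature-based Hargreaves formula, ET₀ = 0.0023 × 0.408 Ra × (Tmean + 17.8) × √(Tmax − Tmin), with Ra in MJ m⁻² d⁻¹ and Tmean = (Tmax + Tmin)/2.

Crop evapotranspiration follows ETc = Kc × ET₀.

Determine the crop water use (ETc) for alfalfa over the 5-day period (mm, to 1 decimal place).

32.4 mm

Tmean = (36.4 + 22.1)/2 = 29.25 °C
0.408 Ra = 0.408 × 39.6 = 16.1568 mm/d equivalent
ET₀ = 0.0023 × 16.1568 × (29.25 + 17.8) × √14.3 = 0.0023 × 16.1568 × 47.05 × 3.7815 = 6.6116 mm/d
ETc = Kc × ET₀ = 0.98 × 6.6116 = 6.4794 mm/d
Over 5 days: 6.4794 × 5 = 32.397 mm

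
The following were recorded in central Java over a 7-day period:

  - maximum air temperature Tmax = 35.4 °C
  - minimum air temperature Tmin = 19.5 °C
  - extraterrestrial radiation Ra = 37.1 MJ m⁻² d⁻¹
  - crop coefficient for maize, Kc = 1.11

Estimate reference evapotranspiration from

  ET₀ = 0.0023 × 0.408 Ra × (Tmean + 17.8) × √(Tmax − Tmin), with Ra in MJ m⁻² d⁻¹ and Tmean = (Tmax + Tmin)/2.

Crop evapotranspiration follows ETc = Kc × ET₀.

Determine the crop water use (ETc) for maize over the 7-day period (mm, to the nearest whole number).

Tmean = (35.4 + 19.5)/2 = 27.45 °C
0.408 Ra = 0.408 × 37.1 = 15.1368 mm/d equivalent
ET₀ = 0.0023 × 15.1368 × (27.45 + 17.8) × √15.9 = 0.0023 × 15.1368 × 45.25 × 3.9875 = 6.2818 mm/d
ETc = Kc × ET₀ = 1.11 × 6.2818 = 6.9728 mm/d
Over 7 days: 6.9728 × 7 = 48.810 mm

49 mm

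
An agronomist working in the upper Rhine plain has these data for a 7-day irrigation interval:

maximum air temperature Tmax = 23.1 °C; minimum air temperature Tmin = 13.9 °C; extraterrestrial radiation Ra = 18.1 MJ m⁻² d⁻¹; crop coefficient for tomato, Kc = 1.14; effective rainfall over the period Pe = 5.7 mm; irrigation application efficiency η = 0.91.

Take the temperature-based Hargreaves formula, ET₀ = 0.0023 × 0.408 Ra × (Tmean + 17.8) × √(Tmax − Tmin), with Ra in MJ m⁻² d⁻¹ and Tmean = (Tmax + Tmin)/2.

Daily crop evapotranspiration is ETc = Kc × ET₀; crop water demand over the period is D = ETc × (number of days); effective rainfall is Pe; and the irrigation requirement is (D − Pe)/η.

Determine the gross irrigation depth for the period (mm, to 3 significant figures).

Tmean = (23.1 + 13.9)/2 = 18.50 °C
0.408 Ra = 0.408 × 18.1 = 7.3848 mm/d equivalent
ET₀ = 0.0023 × 7.3848 × (18.50 + 17.8) × √9.2 = 0.0023 × 7.3848 × 36.30 × 3.0332 = 1.8701 mm/d
ETc = Kc × ET₀ = 1.14 × 1.8701 = 2.1319 mm/d
Crop demand D = ETc × 7 d = 2.1319 × 7 = 14.923 mm
D − Pe = 14.923 − 5.7 = 9.223 mm
Gross irrigation = 9.223 / 0.91 = 10.135 mm

10.1 mm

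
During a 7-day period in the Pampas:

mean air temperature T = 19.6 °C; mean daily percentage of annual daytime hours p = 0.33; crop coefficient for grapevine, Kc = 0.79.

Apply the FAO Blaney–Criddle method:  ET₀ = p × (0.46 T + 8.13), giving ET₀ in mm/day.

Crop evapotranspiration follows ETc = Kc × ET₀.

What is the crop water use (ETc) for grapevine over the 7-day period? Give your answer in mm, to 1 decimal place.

ET₀ = 0.33 × (0.46 × 19.6 + 8.13) = 0.33 × 17.146 = 5.6582 mm/d
ETc = Kc × ET₀ = 0.79 × 5.6582 = 4.4700 mm/d
Over 7 days: 4.4700 × 7 = 31.290 mm

31.3 mm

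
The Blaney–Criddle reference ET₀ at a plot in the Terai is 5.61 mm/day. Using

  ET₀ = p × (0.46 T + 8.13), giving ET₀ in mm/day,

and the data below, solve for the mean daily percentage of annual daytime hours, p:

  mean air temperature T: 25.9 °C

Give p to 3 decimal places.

0.280

p = ET₀ / (0.46 T + 8.13) = 5.61 / (0.46 × 25.9 + 8.13) = 5.61 / 20.044 = 0.2799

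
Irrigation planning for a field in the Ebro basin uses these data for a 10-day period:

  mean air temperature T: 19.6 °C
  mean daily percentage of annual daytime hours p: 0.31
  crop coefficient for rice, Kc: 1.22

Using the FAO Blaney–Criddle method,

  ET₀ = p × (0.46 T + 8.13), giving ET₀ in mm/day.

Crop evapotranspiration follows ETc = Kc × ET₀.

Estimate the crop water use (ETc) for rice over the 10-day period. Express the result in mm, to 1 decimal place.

ET₀ = 0.31 × (0.46 × 19.6 + 8.13) = 0.31 × 17.146 = 5.3153 mm/d
ETc = Kc × ET₀ = 1.22 × 5.3153 = 6.4847 mm/d
Over 10 days: 6.4847 × 10 = 64.847 mm

64.8 mm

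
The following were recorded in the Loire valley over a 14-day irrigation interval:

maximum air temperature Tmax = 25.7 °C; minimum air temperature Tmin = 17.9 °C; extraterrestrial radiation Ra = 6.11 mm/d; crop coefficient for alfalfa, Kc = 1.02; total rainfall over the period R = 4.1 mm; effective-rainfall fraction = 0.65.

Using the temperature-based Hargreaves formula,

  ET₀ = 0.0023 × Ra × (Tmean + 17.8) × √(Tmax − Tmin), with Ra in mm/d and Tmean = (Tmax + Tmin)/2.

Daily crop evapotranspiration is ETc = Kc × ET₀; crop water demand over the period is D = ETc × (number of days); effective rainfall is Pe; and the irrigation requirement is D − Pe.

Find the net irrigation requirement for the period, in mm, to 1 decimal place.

Tmean = (25.7 + 17.9)/2 = 21.80 °C
ET₀ = 0.0023 × 6.11 × (21.80 + 17.8) × √7.8 = 0.0023 × 6.11 × 39.60 × 2.7928 = 1.5542 mm/d
ETc = Kc × ET₀ = 1.02 × 1.5542 = 1.5853 mm/d
Crop demand D = ETc × 14 d = 1.5853 × 14 = 22.194 mm
Pe = 0.65 × 4.1 = 2.665 mm
D − Pe = 22.194 − 2.665 = 19.529 mm

19.5 mm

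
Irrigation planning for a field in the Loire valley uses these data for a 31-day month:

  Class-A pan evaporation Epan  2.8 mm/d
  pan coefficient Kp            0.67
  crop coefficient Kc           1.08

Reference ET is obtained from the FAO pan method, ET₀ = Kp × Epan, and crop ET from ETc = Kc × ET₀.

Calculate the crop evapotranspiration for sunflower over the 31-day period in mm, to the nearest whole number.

ET₀ = 0.67 × 2.8 = 1.8760 mm/d
ETc = Kc × ET₀ = 1.08 × 1.8760 = 2.0261 mm/d
Over 31 days: 2.0261 × 31 = 62.809 mm

63 mm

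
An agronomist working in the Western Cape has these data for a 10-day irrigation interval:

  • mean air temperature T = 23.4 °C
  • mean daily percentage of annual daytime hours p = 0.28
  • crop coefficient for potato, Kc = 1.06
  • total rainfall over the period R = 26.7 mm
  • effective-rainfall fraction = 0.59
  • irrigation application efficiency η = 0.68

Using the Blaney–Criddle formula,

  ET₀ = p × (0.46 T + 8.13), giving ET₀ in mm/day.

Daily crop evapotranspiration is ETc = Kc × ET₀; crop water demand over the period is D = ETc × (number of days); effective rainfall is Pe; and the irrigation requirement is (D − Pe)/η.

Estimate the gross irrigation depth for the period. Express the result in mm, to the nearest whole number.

59 mm

ET₀ = 0.28 × (0.46 × 23.4 + 8.13) = 0.28 × 18.894 = 5.2903 mm/d
ETc = Kc × ET₀ = 1.06 × 5.2903 = 5.6077 mm/d
Crop demand D = ETc × 10 d = 5.6077 × 10 = 56.077 mm
Pe = 0.59 × 26.7 = 15.753 mm
D − Pe = 56.077 − 15.753 = 40.324 mm
Gross irrigation = 40.324 / 0.68 = 59.300 mm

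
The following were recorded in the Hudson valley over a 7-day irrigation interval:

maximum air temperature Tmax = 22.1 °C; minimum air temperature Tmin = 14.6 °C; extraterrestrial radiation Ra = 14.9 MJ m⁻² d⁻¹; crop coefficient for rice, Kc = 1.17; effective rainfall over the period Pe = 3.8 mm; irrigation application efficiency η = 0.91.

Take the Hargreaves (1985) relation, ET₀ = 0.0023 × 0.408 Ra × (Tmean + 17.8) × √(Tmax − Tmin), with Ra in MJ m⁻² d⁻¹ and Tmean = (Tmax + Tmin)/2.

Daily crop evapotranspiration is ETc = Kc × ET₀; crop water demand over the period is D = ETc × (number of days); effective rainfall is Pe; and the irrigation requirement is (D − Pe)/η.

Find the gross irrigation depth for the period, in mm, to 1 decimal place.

8.3 mm

Tmean = (22.1 + 14.6)/2 = 18.35 °C
0.408 Ra = 0.408 × 14.9 = 6.0792 mm/d equivalent
ET₀ = 0.0023 × 6.0792 × (18.35 + 17.8) × √7.5 = 0.0023 × 6.0792 × 36.15 × 2.7386 = 1.3842 mm/d
ETc = Kc × ET₀ = 1.17 × 1.3842 = 1.6195 mm/d
Crop demand D = ETc × 7 d = 1.6195 × 7 = 11.337 mm
D − Pe = 11.337 − 3.8 = 7.537 mm
Gross irrigation = 7.537 / 0.91 = 8.282 mm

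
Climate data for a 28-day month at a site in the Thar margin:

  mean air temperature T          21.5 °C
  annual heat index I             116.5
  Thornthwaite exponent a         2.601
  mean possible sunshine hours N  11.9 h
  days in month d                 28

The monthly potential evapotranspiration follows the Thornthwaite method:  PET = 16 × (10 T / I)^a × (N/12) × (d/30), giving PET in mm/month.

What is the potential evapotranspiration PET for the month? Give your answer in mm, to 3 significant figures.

10T/I = 10 × 21.5 / 116.5 = 1.8455
(10T/I)^a = 1.8455^2.601 = 4.9222
Uncorrected PET = 16 × 4.9222 = 78.755 mm
Correction = (N/12)(d/30) = (11.9/12)(28/30) = 0.9256
PET = 78.755 × 0.9256 = 72.896 mm/month

72.9 mm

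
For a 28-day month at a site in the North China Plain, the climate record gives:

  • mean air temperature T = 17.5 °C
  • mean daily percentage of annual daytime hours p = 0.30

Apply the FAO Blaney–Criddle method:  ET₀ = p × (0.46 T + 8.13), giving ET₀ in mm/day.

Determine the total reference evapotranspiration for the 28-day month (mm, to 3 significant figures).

ET₀ = 0.30 × (0.46 × 17.5 + 8.13) = 0.30 × 16.180 = 4.8540 mm/d
Monthly total = 4.8540 × 28 = 135.912 mm

136 mm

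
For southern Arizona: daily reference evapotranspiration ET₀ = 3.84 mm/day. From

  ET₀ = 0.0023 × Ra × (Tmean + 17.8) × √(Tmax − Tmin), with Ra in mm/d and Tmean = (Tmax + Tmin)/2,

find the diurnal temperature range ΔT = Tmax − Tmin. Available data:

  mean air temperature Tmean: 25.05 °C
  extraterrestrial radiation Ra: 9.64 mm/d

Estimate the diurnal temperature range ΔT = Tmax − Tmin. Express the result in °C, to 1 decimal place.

√ΔT = ET₀ / [0.0023 × Ra × (Tmean+17.8)] = 3.84 / (0.0023 × 9.64 × 42.85) = 4.0418
ΔT = 4.0418² = 16.336 °C

16.3 °C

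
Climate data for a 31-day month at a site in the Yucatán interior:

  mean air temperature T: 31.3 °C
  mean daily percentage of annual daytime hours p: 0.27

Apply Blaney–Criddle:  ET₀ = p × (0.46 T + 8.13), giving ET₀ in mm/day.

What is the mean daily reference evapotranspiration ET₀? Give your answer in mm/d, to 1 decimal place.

ET₀ = 0.27 × (0.46 × 31.3 + 8.13) = 0.27 × 22.528 = 6.0826 mm/d

6.1 mm/d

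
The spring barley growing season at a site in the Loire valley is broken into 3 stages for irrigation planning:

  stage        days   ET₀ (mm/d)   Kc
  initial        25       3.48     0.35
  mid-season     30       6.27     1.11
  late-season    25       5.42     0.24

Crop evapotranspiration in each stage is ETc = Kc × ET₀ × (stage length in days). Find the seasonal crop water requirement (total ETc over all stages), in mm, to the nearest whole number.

initial: 0.35 × 3.48 × 25 = 30.45 mm
mid-season: 1.11 × 6.27 × 30 = 208.79 mm
late-season: 0.24 × 5.42 × 25 = 32.52 mm
Seasonal total = 271.76 mm

272 mm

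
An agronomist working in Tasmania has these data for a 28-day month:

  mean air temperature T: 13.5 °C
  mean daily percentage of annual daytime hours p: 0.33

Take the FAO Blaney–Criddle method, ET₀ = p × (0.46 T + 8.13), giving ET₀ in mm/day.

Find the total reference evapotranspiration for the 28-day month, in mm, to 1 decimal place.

ET₀ = 0.33 × (0.46 × 13.5 + 8.13) = 0.33 × 14.340 = 4.7322 mm/d
Monthly total = 4.7322 × 28 = 132.502 mm

132.5 mm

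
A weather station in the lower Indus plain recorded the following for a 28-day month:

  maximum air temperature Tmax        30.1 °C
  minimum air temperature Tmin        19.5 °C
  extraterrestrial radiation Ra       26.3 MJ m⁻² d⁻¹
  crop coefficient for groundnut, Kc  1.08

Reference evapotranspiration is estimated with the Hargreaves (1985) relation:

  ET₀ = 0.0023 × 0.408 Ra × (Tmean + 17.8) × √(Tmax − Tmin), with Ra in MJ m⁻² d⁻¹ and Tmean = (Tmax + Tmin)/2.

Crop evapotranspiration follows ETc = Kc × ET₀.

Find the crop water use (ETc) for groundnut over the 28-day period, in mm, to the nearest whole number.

104 mm

Tmean = (30.1 + 19.5)/2 = 24.80 °C
0.408 Ra = 0.408 × 26.3 = 10.7304 mm/d equivalent
ET₀ = 0.0023 × 10.7304 × (24.80 + 17.8) × √10.6 = 0.0023 × 10.7304 × 42.60 × 3.2558 = 3.4230 mm/d
ETc = Kc × ET₀ = 1.08 × 3.4230 = 3.6968 mm/d
Over 28 days: 3.6968 × 28 = 103.510 mm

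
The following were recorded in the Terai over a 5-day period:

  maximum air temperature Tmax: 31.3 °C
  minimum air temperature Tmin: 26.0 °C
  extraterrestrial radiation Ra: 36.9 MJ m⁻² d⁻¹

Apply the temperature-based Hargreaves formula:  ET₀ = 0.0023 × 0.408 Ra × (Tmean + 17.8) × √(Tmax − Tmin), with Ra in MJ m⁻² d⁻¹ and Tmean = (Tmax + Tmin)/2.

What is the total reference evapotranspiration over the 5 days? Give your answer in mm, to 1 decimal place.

18.5 mm

Tmean = (31.3 + 26.0)/2 = 28.65 °C
0.408 Ra = 0.408 × 36.9 = 15.0552 mm/d equivalent
ET₀ = 0.0023 × 15.0552 × (28.65 + 17.8) × √5.3 = 0.0023 × 15.0552 × 46.45 × 2.3022 = 3.7029 mm/d
Over 5 days: 3.7029 × 5 = 18.515 mm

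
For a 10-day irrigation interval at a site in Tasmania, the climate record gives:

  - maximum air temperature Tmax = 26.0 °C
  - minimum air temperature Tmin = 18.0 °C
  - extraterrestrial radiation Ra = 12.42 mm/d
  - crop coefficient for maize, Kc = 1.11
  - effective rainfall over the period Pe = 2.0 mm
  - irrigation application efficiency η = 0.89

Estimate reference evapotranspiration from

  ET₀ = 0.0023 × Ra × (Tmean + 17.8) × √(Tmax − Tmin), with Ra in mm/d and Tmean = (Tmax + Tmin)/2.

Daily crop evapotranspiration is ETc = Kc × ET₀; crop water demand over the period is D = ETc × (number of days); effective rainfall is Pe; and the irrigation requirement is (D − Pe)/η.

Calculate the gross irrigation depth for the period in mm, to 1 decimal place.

Tmean = (26.0 + 18.0)/2 = 22.00 °C
ET₀ = 0.0023 × 12.42 × (22.00 + 17.8) × √8.0 = 0.0023 × 12.42 × 39.80 × 2.8284 = 3.2157 mm/d
ETc = Kc × ET₀ = 1.11 × 3.2157 = 3.5694 mm/d
Crop demand D = ETc × 10 d = 3.5694 × 10 = 35.694 mm
D − Pe = 35.694 − 2.0 = 33.694 mm
Gross irrigation = 33.694 / 0.89 = 37.858 mm

37.9 mm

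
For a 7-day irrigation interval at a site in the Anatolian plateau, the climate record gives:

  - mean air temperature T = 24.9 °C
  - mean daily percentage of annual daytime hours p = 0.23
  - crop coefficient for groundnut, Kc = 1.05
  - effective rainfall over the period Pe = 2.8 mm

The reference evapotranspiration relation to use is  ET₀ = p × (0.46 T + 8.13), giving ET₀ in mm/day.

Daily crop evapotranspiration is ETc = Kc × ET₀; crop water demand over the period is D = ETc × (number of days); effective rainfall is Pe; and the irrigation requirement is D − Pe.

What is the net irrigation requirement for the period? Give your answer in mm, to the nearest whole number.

ET₀ = 0.23 × (0.46 × 24.9 + 8.13) = 0.23 × 19.584 = 4.5043 mm/d
ETc = Kc × ET₀ = 1.05 × 4.5043 = 4.7295 mm/d
Crop demand D = ETc × 7 d = 4.7295 × 7 = 33.107 mm
D − Pe = 33.107 − 2.8 = 30.307 mm

30 mm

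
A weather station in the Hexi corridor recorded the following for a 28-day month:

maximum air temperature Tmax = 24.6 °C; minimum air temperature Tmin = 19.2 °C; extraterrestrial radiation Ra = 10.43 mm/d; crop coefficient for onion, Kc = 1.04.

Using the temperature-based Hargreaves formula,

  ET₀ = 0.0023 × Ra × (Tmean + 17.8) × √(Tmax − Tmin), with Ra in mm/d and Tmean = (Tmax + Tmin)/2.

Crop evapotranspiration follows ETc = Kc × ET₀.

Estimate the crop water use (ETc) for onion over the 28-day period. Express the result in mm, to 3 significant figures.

Tmean = (24.6 + 19.2)/2 = 21.90 °C
ET₀ = 0.0023 × 10.43 × (21.90 + 17.8) × √5.4 = 0.0023 × 10.43 × 39.70 × 2.3238 = 2.2131 mm/d
ETc = Kc × ET₀ = 1.04 × 2.2131 = 2.3016 mm/d
Over 28 days: 2.3016 × 28 = 64.445 mm

64.4 mm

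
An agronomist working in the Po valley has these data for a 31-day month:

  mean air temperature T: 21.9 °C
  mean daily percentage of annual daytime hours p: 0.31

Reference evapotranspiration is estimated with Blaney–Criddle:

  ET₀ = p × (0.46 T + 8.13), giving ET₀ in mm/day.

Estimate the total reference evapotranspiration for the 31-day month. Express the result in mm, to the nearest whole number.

175 mm

ET₀ = 0.31 × (0.46 × 21.9 + 8.13) = 0.31 × 18.204 = 5.6432 mm/d
Monthly total = 5.6432 × 31 = 174.939 mm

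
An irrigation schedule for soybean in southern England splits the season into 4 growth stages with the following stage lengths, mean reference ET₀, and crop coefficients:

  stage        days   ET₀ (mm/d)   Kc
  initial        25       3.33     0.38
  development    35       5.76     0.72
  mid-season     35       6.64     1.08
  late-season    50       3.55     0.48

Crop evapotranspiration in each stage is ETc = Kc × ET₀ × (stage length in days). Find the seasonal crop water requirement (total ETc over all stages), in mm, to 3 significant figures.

513 mm

initial: 0.38 × 3.33 × 25 = 31.64 mm
development: 0.72 × 5.76 × 35 = 145.15 mm
mid-season: 1.08 × 6.64 × 35 = 250.99 mm
late-season: 0.48 × 3.55 × 50 = 85.20 mm
Seasonal total = 512.98 mm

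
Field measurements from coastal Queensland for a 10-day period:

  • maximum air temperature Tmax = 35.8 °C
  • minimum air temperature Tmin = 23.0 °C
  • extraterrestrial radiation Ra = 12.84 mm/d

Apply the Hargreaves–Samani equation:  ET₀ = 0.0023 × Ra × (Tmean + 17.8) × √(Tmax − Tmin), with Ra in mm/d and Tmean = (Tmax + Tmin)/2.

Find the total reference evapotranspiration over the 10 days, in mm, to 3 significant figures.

49.9 mm

Tmean = (35.8 + 23.0)/2 = 29.40 °C
ET₀ = 0.0023 × 12.84 × (29.40 + 17.8) × √12.8 = 0.0023 × 12.84 × 47.20 × 3.5777 = 4.9870 mm/d
Over 10 days: 4.9870 × 10 = 49.870 mm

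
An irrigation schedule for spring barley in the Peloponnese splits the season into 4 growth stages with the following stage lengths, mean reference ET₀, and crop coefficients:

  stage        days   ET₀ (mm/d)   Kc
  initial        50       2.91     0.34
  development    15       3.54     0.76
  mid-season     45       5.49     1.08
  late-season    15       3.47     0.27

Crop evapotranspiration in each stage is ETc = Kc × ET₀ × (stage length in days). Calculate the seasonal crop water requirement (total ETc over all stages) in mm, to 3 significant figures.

371 mm

initial: 0.34 × 2.91 × 50 = 49.47 mm
development: 0.76 × 3.54 × 15 = 40.36 mm
mid-season: 1.08 × 5.49 × 45 = 266.81 mm
late-season: 0.27 × 3.47 × 15 = 14.05 mm
Seasonal total = 370.69 mm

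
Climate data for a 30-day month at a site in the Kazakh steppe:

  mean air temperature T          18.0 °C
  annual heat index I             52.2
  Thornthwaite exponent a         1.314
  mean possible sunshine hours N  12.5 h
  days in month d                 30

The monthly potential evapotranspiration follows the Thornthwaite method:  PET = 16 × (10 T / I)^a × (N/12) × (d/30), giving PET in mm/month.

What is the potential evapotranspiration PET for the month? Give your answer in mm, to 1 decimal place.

10T/I = 10 × 18.0 / 52.2 = 3.4483
(10T/I)^a = 3.4483^1.314 = 5.0864
Uncorrected PET = 16 × 5.0864 = 81.382 mm
Correction = (N/12)(d/30) = (12.5/12)(30/30) = 1.0417
PET = 81.382 × 1.0417 = 84.776 mm/month

84.8 mm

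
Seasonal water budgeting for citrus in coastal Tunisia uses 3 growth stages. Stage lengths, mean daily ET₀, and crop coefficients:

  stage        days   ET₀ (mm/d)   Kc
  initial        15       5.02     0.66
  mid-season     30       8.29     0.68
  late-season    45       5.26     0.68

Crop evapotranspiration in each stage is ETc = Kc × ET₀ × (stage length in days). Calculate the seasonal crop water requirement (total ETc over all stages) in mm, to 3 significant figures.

initial: 0.66 × 5.02 × 15 = 49.70 mm
mid-season: 0.68 × 8.29 × 30 = 169.12 mm
late-season: 0.68 × 5.26 × 45 = 160.96 mm
Seasonal total = 379.78 mm

380 mm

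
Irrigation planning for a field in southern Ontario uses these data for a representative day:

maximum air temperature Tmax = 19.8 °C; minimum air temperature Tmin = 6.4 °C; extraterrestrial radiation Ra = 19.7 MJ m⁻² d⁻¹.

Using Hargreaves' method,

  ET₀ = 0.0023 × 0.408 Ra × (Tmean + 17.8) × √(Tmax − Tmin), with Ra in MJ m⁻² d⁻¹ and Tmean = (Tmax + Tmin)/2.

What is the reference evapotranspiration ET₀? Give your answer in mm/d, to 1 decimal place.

Tmean = (19.8 + 6.4)/2 = 13.10 °C
0.408 Ra = 0.408 × 19.7 = 8.0376 mm/d equivalent
ET₀ = 0.0023 × 8.0376 × (13.10 + 17.8) × √13.4 = 0.0023 × 8.0376 × 30.90 × 3.6606 = 2.0911 mm/d

2.1 mm/d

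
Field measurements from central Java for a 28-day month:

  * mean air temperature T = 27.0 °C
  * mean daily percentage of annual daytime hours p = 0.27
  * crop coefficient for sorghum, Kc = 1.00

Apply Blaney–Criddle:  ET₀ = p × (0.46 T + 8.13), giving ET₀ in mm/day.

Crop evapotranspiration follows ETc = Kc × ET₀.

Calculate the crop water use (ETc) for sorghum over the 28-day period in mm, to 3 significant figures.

ET₀ = 0.27 × (0.46 × 27.0 + 8.13) = 0.27 × 20.550 = 5.5485 mm/d
ETc = Kc × ET₀ = 1.00 × 5.5485 = 5.5485 mm/d
Over 28 days: 5.5485 × 28 = 155.358 mm

155 mm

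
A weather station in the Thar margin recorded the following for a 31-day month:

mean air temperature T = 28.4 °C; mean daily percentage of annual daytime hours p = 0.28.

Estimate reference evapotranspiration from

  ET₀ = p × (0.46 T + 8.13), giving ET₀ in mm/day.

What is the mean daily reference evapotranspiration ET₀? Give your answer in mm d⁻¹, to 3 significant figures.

ET₀ = 0.28 × (0.46 × 28.4 + 8.13) = 0.28 × 21.194 = 5.9343 mm/d

5.93 mm d⁻¹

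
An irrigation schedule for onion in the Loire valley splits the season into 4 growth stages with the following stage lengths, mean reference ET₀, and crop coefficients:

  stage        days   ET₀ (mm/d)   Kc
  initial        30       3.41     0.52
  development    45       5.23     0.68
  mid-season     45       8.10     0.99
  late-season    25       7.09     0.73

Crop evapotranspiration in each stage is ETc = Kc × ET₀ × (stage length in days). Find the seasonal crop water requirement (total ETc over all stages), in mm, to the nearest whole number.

initial: 0.52 × 3.41 × 30 = 53.20 mm
development: 0.68 × 5.23 × 45 = 160.04 mm
mid-season: 0.99 × 8.10 × 45 = 360.86 mm
late-season: 0.73 × 7.09 × 25 = 129.39 mm
Seasonal total = 703.49 mm

703 mm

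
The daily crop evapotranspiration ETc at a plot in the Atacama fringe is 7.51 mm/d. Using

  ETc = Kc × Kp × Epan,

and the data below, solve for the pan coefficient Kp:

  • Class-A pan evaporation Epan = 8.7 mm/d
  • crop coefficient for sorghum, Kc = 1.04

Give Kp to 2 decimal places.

0.83

ETc = Kc × Kp × Epan  ⇒  Kp = ETc / (Kc × Epan)
Kp = 7.51 / (1.04 × 8.7) = 7.51 / 9.048 = 0.8300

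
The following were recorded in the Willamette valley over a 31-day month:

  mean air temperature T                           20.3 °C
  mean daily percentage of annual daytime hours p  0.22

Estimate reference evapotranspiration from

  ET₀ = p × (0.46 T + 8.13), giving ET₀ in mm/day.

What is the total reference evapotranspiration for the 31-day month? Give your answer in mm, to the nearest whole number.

ET₀ = 0.22 × (0.46 × 20.3 + 8.13) = 0.22 × 17.468 = 3.8430 mm/d
Monthly total = 3.8430 × 31 = 119.133 mm

119 mm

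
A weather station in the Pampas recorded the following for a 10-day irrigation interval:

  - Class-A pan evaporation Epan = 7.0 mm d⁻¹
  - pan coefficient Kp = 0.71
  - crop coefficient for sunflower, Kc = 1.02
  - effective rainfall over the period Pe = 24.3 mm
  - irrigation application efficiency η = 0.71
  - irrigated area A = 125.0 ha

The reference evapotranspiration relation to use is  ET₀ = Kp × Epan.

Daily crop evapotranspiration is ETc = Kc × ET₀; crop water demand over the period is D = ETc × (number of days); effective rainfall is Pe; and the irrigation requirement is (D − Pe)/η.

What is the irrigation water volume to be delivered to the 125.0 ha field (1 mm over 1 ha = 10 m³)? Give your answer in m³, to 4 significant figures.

46470 m³

ET₀ = 0.71 × 7.0 = 4.9700 mm/d
ETc = Kc × ET₀ = 1.02 × 4.9700 = 5.0694 mm/d
Crop demand D = ETc × 10 d = 5.0694 × 10 = 50.694 mm
D − Pe = 50.694 − 24.3 = 26.394 mm
Gross irrigation = 26.394 / 0.71 = 37.175 mm
Volume = 37.175 mm × 125.0 ha × 10 = 46468.8 m³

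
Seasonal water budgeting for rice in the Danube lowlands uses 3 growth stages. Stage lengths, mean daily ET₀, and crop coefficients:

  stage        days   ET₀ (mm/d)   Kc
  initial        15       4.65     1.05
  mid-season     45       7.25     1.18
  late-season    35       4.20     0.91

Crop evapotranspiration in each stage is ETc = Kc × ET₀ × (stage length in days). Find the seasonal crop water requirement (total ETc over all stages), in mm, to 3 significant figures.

592 mm

initial: 1.05 × 4.65 × 15 = 73.24 mm
mid-season: 1.18 × 7.25 × 45 = 384.98 mm
late-season: 0.91 × 4.20 × 35 = 133.77 mm
Seasonal total = 591.99 mm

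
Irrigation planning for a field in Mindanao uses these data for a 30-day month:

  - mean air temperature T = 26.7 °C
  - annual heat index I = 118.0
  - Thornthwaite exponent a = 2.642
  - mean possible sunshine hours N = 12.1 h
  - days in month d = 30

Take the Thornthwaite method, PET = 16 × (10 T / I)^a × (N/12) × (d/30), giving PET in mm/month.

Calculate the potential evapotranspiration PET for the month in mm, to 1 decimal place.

139.5 mm

10T/I = 10 × 26.7 / 118.0 = 2.2627
(10T/I)^a = 2.2627^2.642 = 8.6482
Uncorrected PET = 16 × 8.6482 = 138.371 mm
Correction = (N/12)(d/30) = (12.1/12)(30/30) = 1.0083
PET = 138.371 × 1.0083 = 139.519 mm/month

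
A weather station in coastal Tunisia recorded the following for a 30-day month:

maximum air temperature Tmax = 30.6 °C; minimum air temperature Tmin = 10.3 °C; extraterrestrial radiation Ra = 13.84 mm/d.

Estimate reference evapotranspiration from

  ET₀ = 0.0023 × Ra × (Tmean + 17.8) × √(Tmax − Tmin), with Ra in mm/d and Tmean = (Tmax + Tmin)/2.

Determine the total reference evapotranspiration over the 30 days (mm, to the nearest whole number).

Tmean = (30.6 + 10.3)/2 = 20.45 °C
ET₀ = 0.0023 × 13.84 × (20.45 + 17.8) × √20.3 = 0.0023 × 13.84 × 38.25 × 4.5056 = 5.4859 mm/d
Over 30 days: 5.4859 × 30 = 164.577 mm

165 mm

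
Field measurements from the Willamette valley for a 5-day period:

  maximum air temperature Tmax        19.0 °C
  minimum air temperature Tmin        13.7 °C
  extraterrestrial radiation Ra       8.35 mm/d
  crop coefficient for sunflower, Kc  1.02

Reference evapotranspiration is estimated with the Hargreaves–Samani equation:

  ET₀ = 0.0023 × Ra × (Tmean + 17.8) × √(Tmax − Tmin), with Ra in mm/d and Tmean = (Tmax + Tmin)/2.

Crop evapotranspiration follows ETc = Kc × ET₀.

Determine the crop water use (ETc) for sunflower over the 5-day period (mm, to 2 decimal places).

7.70 mm

Tmean = (19.0 + 13.7)/2 = 16.35 °C
ET₀ = 0.0023 × 8.35 × (16.35 + 17.8) × √5.3 = 0.0023 × 8.35 × 34.15 × 2.3022 = 1.5099 mm/d
ETc = Kc × ET₀ = 1.02 × 1.5099 = 1.5401 mm/d
Over 5 days: 1.5401 × 5 = 7.701 mm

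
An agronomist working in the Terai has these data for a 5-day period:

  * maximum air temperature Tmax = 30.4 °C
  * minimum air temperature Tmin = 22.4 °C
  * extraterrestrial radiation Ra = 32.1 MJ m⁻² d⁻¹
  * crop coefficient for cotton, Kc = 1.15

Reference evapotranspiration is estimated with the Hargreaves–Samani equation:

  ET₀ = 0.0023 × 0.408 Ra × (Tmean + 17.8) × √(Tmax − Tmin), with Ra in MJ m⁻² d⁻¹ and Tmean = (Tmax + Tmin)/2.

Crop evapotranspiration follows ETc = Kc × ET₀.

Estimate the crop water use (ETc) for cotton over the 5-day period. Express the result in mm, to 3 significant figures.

Tmean = (30.4 + 22.4)/2 = 26.40 °C
0.408 Ra = 0.408 × 32.1 = 13.0968 mm/d equivalent
ET₀ = 0.0023 × 13.0968 × (26.40 + 17.8) × √8.0 = 0.0023 × 13.0968 × 44.20 × 2.8284 = 3.7658 mm/d
ETc = Kc × ET₀ = 1.15 × 3.7658 = 4.3307 mm/d
Over 5 days: 4.3307 × 5 = 21.654 mm

21.7 mm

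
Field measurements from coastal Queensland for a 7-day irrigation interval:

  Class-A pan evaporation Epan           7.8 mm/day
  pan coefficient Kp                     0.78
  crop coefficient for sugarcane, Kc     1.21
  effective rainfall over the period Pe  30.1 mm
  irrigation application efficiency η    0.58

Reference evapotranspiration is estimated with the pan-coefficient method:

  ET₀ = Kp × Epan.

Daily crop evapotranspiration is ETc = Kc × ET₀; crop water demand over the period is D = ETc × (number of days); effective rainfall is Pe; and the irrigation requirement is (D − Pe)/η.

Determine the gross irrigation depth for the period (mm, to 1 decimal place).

ET₀ = 0.78 × 7.8 = 6.0840 mm/d
ETc = Kc × ET₀ = 1.21 × 6.0840 = 7.3616 mm/d
Crop demand D = ETc × 7 d = 7.3616 × 7 = 51.531 mm
D − Pe = 51.531 − 30.1 = 21.431 mm
Gross irrigation = 21.431 / 0.58 = 36.950 mm

37.0 mm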